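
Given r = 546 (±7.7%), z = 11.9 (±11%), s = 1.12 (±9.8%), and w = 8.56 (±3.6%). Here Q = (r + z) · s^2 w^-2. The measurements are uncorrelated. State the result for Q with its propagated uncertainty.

Let u = r + z = 558. δu = √(δr² + δz²) = √(1770 + 1.71) = 42.1, so δu/u = 0.0754.
Q is then a monomial in u, s, w:
δQ/Q = √((δu/u)² + (2·δs/s)² + (-2·δw/w)²) = √(0.00568 + 0.0384 + 0.00518) = 0.222
Q = 9.55, so δQ = 0.222 × 9.55 = 2.12.

9.55 ± 2.12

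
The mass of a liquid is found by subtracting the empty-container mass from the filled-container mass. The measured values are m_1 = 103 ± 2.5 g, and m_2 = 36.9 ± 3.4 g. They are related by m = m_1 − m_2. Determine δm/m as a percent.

Each term contributes (cᵢ δxᵢ)² to (δm)²:
  (δm_1)² = 6.25;  (δm_2)² = 11.6
δm = √(17.8) = 4.22 g
m = 66.1 g, so δm/m = 4.22/66.1 = 0.0638.

6.38%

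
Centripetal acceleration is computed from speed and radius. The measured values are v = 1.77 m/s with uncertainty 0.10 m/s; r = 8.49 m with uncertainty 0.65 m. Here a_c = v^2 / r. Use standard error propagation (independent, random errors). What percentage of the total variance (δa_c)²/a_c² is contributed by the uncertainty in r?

(δa_c/a_c)² = (2·δv/v)² + (-1·δr/r)²
  v term: (2×0.0565)² = 0.0128
  r term: (-1×0.0766)² = 0.00586
Total = 0.0186. Share from r = 0.00586/0.0186 = 0.315.

31.5%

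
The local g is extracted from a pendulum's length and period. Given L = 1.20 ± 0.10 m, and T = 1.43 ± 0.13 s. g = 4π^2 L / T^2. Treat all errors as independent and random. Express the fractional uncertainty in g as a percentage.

20.0%

Each factor contributes (exponent × relative error)² to (δg/g)²:
  (1·δL/L)² = (1×0.0833)² = 0.00694;  (-2·δT/T)² = (-2×0.0909)² = 0.0331
δg/g = √(0.0400) = 0.200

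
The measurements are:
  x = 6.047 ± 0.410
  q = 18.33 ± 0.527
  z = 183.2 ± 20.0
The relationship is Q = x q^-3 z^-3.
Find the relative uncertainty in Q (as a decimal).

Products/powers → add relative errors in quadrature, weighted by exponent:
  (1·δx/x)² = (1×0.0678)² = 0.00460;  (-3·δq/q)² = (-3×0.0288)² = 0.00744;  (-3·δz/z)² = (-3×0.109)² = 0.107
δQ/Q = √(0.119) = 0.345

0.345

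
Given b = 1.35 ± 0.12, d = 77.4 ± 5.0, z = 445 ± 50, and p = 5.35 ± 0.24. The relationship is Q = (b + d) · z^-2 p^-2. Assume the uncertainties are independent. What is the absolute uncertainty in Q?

Let u = b + d = 78.8. δu = √(δb² + δd²) = √(0.0144 + 25.0) = 5.00, so δu/u = 0.0635.
Q is then a monomial in u, z, p:
δQ/Q = √((δu/u)² + (-2·δz/z)² + (-2·δp/p)²) = √(0.00403 + 0.0505 + 0.00805) = 0.250
Q = 1.39e-05, so δQ = 0.250 × 1.39e-05 = 3.48e-06.

3.48e-06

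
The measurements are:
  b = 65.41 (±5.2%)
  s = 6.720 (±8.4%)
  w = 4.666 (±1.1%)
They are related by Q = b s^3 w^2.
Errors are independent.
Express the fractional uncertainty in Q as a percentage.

25.8%

Since Q is a product/quotient, work with relative uncertainties:
  (1·δb/b)² = (1×0.0520)² = 0.00270;  (3·δs/s)² = (3×0.0840)² = 0.0635;  (2·δw/w)² = (2×0.0110)² = 0.000484
δQ/Q = √(0.0667) = 0.258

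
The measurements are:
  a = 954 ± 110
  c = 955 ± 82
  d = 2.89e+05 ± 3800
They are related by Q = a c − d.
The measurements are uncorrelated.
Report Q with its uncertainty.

Let p = a·c = 9.11e+05. δp/p = √((1·δa/a)² + (1·δc/c)²) = √(0.0133 + 0.00737) = 0.144, so δp = 1.31e+05.
Q = p − d: δQ = √(δp² + δd²) = √(1.72e+10 + 1.44e+07) = 1.31e+05
Q = 6.22e+05.

(6.22 ± 1.31) × 10^5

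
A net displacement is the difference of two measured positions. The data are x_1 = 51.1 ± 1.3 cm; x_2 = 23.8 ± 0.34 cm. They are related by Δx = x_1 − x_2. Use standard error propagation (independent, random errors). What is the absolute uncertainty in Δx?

1.34 cm

Each term contributes (cᵢ δxᵢ)² to (δΔx)²:
  (δx_1)² = 1.69;  (δx_2)² = 0.116
δΔx = √(1.81) = 1.34 cm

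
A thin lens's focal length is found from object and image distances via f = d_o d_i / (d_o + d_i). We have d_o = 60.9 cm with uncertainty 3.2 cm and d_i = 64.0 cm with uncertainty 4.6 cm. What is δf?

∂f/∂d_o = (d_i/(d_o+d_i))² = 0.263;  ∂f/∂d_i = (d_o/(d_o+d_i))² = 0.238
δf = √((∂f/∂d_o · δd_o)² + (∂f/∂d_i · δd_i)²) = √(0.706 + 1.20) = 1.38 cm

1.38 cm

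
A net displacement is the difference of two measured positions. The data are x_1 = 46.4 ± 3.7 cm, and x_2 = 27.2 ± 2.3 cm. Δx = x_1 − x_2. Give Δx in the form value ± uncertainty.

Δx is a linear combination, so absolute uncertainties add in quadrature:
  (δx_1)² = 13.7;  (δx_2)² = 5.29
δΔx = √(19.0) = 4.36 cm
Δx = 19.2 cm.

19.2 ± 4.36 cm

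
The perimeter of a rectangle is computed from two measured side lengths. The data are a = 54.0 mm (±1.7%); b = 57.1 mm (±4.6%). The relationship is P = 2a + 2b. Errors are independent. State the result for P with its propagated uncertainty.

222 ± 5.56 mm

Absolute uncertainties add in quadrature for a linear combination:
  (2·δa)² = 3.37;  (2·δb)² = 27.6
δP = √(31.0) = 5.56 mm
P = 222 mm.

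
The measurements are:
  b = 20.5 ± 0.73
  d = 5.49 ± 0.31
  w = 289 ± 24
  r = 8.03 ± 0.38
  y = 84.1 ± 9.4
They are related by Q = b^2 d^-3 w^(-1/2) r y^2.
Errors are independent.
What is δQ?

2510

Q is a product of powers, so relative uncertainties combine in quadrature:
  (2·δb/b)² = (2×0.0356)² = 0.00507;  (-3·δd/d)² = (-3×0.0565)² = 0.0287;  (−½·δw/w)² = (-0.5×0.0830)² = 0.00172;  (1·δr/r)² = (1×0.0473)² = 0.00224;  (2·δy/y)² = (2×0.112)² = 0.0500
δQ/Q = √(0.0877) = 0.296
Q = 8480, so δQ = 0.296 × 8480 = 2510.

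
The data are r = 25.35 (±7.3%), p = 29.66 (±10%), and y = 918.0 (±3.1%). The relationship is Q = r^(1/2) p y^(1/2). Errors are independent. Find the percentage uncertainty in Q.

Since Q is a product/quotient, work with relative uncertainties:
  (½·δr/r)² = (0.5×0.0730)² = 0.00133;  (1·δp/p)² = (1×0.100)² = 0.0100;  (½·δy/y)² = (0.5×0.0310)² = 0.000240
δQ/Q = √(0.0116) = 0.108

10.8%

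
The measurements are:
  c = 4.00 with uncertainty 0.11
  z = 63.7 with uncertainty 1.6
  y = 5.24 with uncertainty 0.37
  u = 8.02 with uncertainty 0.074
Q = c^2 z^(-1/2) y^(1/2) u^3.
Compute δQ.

171

For a monomial Q ∝ c^2, z^(-1/2), y^(1/2), u^3, fractional errors add in quadrature:
  (2·δc/c)² = (2×0.0275)² = 0.00302;  (−½·δz/z)² = (-0.5×0.0251)² = 0.000158;  (½·δy/y)² = (0.5×0.0706)² = 0.00125;  (3·δu/u)² = (3×0.00923)² = 0.000766
δQ/Q = √(0.00520) = 0.0721
Q = 2370, so δQ = 0.0721 × 2370 = 171.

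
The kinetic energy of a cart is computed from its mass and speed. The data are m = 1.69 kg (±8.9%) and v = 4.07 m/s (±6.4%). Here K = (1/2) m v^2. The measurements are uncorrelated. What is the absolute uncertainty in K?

Relative error in a monomial: (δK/K)² = Σ (nᵢ · δxᵢ/xᵢ)².
  (1·δm/m)² = (1×0.0890)² = 0.00792;  (2·δv/v)² = (2×0.0640)² = 0.0164
δK/K = √(0.0243) = 0.156
K = 14.0 J, so δK = 0.156 × 14.0 = 2.18 J.

2.18 J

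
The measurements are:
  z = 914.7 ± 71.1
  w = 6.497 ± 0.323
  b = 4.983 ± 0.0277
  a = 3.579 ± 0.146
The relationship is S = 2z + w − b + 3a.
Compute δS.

142

Sums and differences: (δS)² = Σ (cᵢ δxᵢ)².
  (2·δz)² = 20200;  (δw)² = 0.104;  (δb)² = 0.000767;  (3·δa)² = 0.192
δS = √(20200) = 142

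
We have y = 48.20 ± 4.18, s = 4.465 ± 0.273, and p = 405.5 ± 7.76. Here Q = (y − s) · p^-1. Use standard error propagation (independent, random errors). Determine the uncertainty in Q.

Let u = y − s = 43.73. δu = √(δy² + δs²) = √(17.5 + 0.0745) = 4.19, so δu/u = 0.0958.
Q is then a monomial in u, p:
δQ/Q = √((δu/u)² + (-1·δp/p)²) = √(0.00917 + 0.000366) = 0.0977
Q = 0.1079, so δQ = 0.0977 × 0.1079 = 0.0105.

0.0105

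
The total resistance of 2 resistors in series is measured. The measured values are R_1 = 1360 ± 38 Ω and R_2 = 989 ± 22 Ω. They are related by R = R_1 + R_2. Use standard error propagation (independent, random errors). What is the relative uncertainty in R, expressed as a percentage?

R is a linear combination, so absolute uncertainties add in quadrature:
  (δR_1)² = 1440;  (δR_2)² = 484
δR = √(1930) = 43.9 Ω
R = 2350 Ω, so δR/R = 43.9/2350 = 0.0187.

1.87%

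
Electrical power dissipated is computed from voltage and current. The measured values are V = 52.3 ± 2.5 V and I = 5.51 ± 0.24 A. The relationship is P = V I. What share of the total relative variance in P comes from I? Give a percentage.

(δP/P)² = (1·δV/V)² + (1·δI/I)²
  V term: (1×0.0478)² = 0.00228
  I term: (1×0.0436)² = 0.00190
Total = 0.00418. Share from I = 0.00190/0.00418 = 0.454.

45.4%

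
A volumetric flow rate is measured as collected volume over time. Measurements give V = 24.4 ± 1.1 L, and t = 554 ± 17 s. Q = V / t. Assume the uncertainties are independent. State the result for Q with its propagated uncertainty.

Relative error in a monomial: (δQ/Q)² = Σ (nᵢ · δxᵢ/xᵢ)².
  (1·δV/V)² = (1×0.0451)² = 0.00203;  (-1·δt/t)² = (-1×0.0307)² = 0.000942
δQ/Q = √(0.00297) = 0.0545
Q = 0.0440 L/s, so δQ = 0.0545 × 0.0440 = 0.00240 L/s.

0.0440 ± 0.00240 L/s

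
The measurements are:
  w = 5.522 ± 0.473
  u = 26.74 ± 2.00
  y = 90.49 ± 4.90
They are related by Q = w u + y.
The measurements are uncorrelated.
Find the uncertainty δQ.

Let p = w·u = 147.7. δp/p = √((1·δw/w)² + (1·δu/u)²) = √(0.00734 + 0.00559) = 0.114, so δp = 16.8.
Q = p + y: δQ = √(δp² + δy²) = √(282 + 24.0) = 17.5

17.5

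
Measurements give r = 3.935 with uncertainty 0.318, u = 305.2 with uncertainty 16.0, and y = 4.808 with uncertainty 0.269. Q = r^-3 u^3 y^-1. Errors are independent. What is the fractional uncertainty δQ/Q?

Each factor contributes (exponent × relative error)² to (δQ/Q)²:
  (-3·δr/r)² = (-3×0.0808)² = 0.0588;  (3·δu/u)² = (3×0.0524)² = 0.0247;  (-1·δy/y)² = (-1×0.0559)² = 0.00313
δQ/Q = √(0.0866) = 0.294

0.294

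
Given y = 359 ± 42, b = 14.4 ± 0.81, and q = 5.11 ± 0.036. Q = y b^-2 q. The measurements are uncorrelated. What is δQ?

1.44

Each factor contributes (exponent × relative error)² to (δQ/Q)²:
  (1·δy/y)² = (1×0.117)² = 0.0137;  (-2·δb/b)² = (-2×0.0563)² = 0.0127;  (1·δq/q)² = (1×0.00705)² = 4.96e-05
δQ/Q = √(0.0264) = 0.162
Q = 8.85, so δQ = 0.162 × 8.85 = 1.44.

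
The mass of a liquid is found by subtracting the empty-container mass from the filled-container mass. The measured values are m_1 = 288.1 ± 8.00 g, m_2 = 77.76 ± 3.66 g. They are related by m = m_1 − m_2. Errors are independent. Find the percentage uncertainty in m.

4.18%

m is a linear combination, so absolute uncertainties add in quadrature:
  (δm_1)² = 64.0;  (δm_2)² = 13.4
δm = √(77.4) = 8.80 g
m = 210.3 g, so δm/m = 8.80/210.3 = 0.0418.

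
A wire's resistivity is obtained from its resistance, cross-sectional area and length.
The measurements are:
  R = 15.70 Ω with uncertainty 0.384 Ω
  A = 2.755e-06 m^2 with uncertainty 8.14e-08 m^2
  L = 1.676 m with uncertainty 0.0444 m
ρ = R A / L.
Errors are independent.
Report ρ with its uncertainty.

ρ is a product of powers, so relative uncertainties combine in quadrature:
  (1·δR/R)² = (1×0.0245)² = 0.000598;  (1·δA/A)² = (1×0.0295)² = 0.000873;  (-1·δL/L)² = (-1×0.0265)² = 0.000702
δρ/ρ = √(0.00217) = 0.0466
ρ = 2.581e-05 Ω·m, so δρ = 0.0466 × 2.581e-05 = 1.2e-06 Ω·m.

(2.581 ± 0.120) × 10^-5 Ω·m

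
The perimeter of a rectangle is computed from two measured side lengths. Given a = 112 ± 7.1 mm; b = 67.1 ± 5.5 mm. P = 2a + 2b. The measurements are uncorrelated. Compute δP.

Absolute uncertainties add in quadrature for a linear combination:
  (2·δa)² = 202;  (2·δb)² = 121
δP = √(323) = 18.0 mm

18.0 mm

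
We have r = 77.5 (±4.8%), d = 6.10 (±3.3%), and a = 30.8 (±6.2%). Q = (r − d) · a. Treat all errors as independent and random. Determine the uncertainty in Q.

178

Let u = r − d = 71.4. δu = √(δr² + δd²) = √(13.8 + 0.0405) = 3.73, so δu/u = 0.0522.
Q is then a monomial in u, a:
δQ/Q = √((δu/u)² + (1·δa/a)²) = √(0.00272 + 0.00384) = 0.0810
Q = 2200, so δQ = 0.0810 × 2200 = 178.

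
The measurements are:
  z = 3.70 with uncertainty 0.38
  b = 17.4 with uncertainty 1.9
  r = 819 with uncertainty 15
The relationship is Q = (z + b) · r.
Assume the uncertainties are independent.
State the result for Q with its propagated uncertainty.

17300 ± 1620

Let u = z + b = 21.1. δu = √(δz² + δb²) = √(0.144 + 3.61) = 1.94, so δu/u = 0.0918.
Q is then a monomial in u, r:
δQ/Q = √((δu/u)² + (1·δr/r)²) = √(0.00843 + 0.000335) = 0.0936
Q = 17300, so δQ = 0.0936 × 17300 = 1620.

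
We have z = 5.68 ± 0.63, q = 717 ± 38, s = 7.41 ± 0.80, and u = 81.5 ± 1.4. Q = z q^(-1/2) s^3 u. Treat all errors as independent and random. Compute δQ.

Relative error in a monomial: (δQ/Q)² = Σ (nᵢ · δxᵢ/xᵢ)².
  (1·δz/z)² = (1×0.111)² = 0.0123;  (−½·δq/q)² = (-0.5×0.0530)² = 0.000702;  (3·δs/s)² = (3×0.108)² = 0.105;  (1·δu/u)² = (1×0.0172)² = 0.000295
δQ/Q = √(0.118) = 0.344
Q = 7030, so δQ = 0.344 × 7030 = 2420.

2420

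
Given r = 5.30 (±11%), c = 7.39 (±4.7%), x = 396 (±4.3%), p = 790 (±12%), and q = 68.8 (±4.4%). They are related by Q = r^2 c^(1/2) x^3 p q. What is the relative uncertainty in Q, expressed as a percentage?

28.6%

Each factor contributes (exponent × relative error)² to (δQ/Q)²:
  (2·δr/r)² = (2×0.110)² = 0.0484;  (½·δc/c)² = (0.5×0.0470)² = 0.000552;  (3·δx/x)² = (3×0.0430)² = 0.0166;  (1·δp/p)² = (1×0.120)² = 0.0144;  (1·δq/q)² = (1×0.0440)² = 0.00194
δQ/Q = √(0.0819) = 0.286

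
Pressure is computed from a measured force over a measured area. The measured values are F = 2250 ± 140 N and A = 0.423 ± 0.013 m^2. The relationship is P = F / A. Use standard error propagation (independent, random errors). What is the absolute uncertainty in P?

369 Pa

P is a product of powers, so relative uncertainties combine in quadrature:
  (1·δF/F)² = (1×0.0622)² = 0.00387;  (-1·δA/A)² = (-1×0.0307)² = 0.000945
δP/P = √(0.00482) = 0.0694
P = 5320 Pa, so δP = 0.0694 × 5320 = 369 Pa.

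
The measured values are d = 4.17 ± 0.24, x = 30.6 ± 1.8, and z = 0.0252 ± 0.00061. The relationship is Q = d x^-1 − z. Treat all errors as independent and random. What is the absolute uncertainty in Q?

0.0112

Let p = d·x^-1 = 0.136. δp/p = √((1·δd/d)² + (-1·δx/x)²) = √(0.00331 + 0.00346) = 0.0823, so δp = 0.0112.
Q = p − z: δQ = √(δp² + δz²) = √(0.000126 + 3.72e-07) = 0.0112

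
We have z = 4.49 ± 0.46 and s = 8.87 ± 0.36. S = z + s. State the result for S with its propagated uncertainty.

13.4 ± 0.584

S is a linear combination, so absolute uncertainties add in quadrature:
  (δz)² = 0.212;  (δs)² = 0.130
δS = √(0.341) = 0.584
S = 13.4.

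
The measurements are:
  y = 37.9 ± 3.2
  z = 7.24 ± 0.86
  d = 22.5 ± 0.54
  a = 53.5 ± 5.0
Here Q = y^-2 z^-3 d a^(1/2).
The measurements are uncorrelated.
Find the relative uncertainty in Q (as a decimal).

0.398

For a monomial Q ∝ y^-2, z^-3, d, a^(1/2), fractional errors add in quadrature:
  (-2·δy/y)² = (-2×0.0844)² = 0.0285;  (-3·δz/z)² = (-3×0.119)² = 0.127;  (1·δd/d)² = (1×0.0240)² = 0.000576;  (½·δa/a)² = (0.5×0.0935)² = 0.00218
δQ/Q = √(0.158) = 0.398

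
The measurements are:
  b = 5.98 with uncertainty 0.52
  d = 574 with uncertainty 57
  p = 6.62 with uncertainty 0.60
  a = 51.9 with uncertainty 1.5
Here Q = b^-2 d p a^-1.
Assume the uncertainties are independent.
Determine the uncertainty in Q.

Products/powers → add relative errors in quadrature, weighted by exponent:
  (-2·δb/b)² = (-2×0.0870)² = 0.0302;  (1·δd/d)² = (1×0.0993)² = 0.00986;  (1·δp/p)² = (1×0.0906)² = 0.00821;  (-1·δa/a)² = (-1×0.0289)² = 0.000835
δQ/Q = √(0.0492) = 0.222
Q = 2.05, so δQ = 0.222 × 2.05 = 0.454.

0.454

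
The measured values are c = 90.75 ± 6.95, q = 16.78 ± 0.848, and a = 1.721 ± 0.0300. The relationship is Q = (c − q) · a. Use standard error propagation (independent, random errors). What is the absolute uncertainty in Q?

12.3

Let u = c − q = 73.97. δu = √(δc² + δq²) = √(48.3 + 0.719) = 7.00, so δu/u = 0.0947.
Q is then a monomial in u, a:
δQ/Q = √((δu/u)² + (1·δa/a)²) = √(0.00896 + 0.000304) = 0.0962
Q = 127.3, so δQ = 0.0962 × 127.3 = 12.3.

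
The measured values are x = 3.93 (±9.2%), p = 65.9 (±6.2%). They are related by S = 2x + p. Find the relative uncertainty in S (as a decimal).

0.0563

For a sum/difference, combine absolute errors in quadrature:
  (2·δx)² = 0.523;  (δp)² = 16.7
δS = √(17.2) = 4.15
S = 73.8, so δS/S = 4.15/73.8 = 0.0563.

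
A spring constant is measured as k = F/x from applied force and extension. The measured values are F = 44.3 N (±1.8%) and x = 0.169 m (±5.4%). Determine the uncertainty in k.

14.9 N/m

k is a product of powers, so relative uncertainties combine in quadrature:
  (1·δF/F)² = (1×0.0180)² = 0.000324;  (-1·δx/x)² = (-1×0.0540)² = 0.00292
δk/k = √(0.00324) = 0.0569
k = 262 N/m, so δk = 0.0569 × 262 = 14.9 N/m.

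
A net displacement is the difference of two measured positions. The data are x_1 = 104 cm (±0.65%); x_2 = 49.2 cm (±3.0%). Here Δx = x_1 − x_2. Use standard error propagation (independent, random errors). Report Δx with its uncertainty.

54.8 ± 1.62 cm

For a sum/difference, combine absolute errors in quadrature:
  (δx_1)² = 0.457;  (δx_2)² = 2.18
δΔx = √(2.64) = 1.62 cm
Δx = 54.8 cm.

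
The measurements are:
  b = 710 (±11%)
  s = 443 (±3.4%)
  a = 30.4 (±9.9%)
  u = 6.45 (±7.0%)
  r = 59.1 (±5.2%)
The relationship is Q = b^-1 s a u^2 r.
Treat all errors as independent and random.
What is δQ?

9930

For a monomial Q ∝ b^-1, s, a, u^2, r, fractional errors add in quadrature:
  (-1·δb/b)² = (-1×0.110)² = 0.0121;  (1·δs/s)² = (1×0.0340)² = 0.00116;  (1·δa/a)² = (1×0.0990)² = 0.00980;  (2·δu/u)² = (2×0.0700)² = 0.0196;  (1·δr/r)² = (1×0.0520)² = 0.00270
δQ/Q = √(0.0454) = 0.213
Q = 46600, so δQ = 0.213 × 46600 = 9930.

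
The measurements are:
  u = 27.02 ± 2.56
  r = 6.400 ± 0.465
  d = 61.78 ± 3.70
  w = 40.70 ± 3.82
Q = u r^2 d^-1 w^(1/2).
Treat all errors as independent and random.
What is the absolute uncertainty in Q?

21.6

Q is a product of powers, so relative uncertainties combine in quadrature:
  (1·δu/u)² = (1×0.0947)² = 0.00898;  (2·δr/r)² = (2×0.0727)² = 0.0211;  (-1·δd/d)² = (-1×0.0599)² = 0.00359;  (½·δw/w)² = (0.5×0.0939)² = 0.00220
δQ/Q = √(0.0359) = 0.189
Q = 114.3, so δQ = 0.189 × 114.3 = 21.6.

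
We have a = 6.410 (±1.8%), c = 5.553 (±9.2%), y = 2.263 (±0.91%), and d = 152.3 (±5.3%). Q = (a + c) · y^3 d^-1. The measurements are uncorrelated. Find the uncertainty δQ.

Let u = a + c = 11.96. δu = √(δa² + δc²) = √(0.0133 + 0.261) = 0.524, so δu/u = 0.0438.
Q is then a monomial in u, y, d:
δQ/Q = √((δu/u)² + (3·δy/y)² + (-1·δd/d)²) = √(0.00192 + 0.000745 + 0.00281) = 0.0740
Q = 0.9103, so δQ = 0.0740 × 0.9103 = 0.0673.

0.0673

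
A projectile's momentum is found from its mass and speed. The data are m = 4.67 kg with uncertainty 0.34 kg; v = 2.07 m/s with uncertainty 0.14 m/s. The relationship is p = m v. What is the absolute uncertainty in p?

0.961 kg·m/s

Each factor contributes (exponent × relative error)² to (δp/p)²:
  (1·δm/m)² = (1×0.0728)² = 0.00530;  (1·δv/v)² = (1×0.0676)² = 0.00457
δp/p = √(0.00987) = 0.0994
p = 9.67 kg·m/s, so δp = 0.0994 × 9.67 = 0.961 kg·m/s.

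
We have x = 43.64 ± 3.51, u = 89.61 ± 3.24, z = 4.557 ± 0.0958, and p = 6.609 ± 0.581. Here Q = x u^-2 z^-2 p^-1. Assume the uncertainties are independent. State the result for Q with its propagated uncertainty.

For a monomial Q ∝ x, u^-2, z^-2, p^-1, fractional errors add in quadrature:
  (1·δx/x)² = (1×0.0804)² = 0.00647;  (-2·δu/u)² = (-2×0.0362)² = 0.00523;  (-2·δz/z)² = (-2×0.0210)² = 0.00177;  (-1·δp/p)² = (-1×0.0879)² = 0.00773
δQ/Q = √(0.0212) = 0.146
Q = 3.96e-05, so δQ = 0.146 × 3.96e-05 = 5.76e-06.

(3.960 ± 0.576) × 10^-5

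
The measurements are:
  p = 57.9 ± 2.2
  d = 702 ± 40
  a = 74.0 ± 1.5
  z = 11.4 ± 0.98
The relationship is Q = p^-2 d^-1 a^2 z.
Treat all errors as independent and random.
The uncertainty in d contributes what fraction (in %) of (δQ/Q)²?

18.0%

(δQ/Q)² = (-2·δp/p)² + (-1·δd/d)² + (2·δa/a)² + (1·δz/z)²
  p term: (-2×0.0380)² = 0.00577
  d term: (-1×0.0570)² = 0.00325
  a term: (2×0.0203)² = 0.00164
  z term: (1×0.0860)² = 0.00739
Total = 0.0181. Share from d = 0.00325/0.0181 = 0.180.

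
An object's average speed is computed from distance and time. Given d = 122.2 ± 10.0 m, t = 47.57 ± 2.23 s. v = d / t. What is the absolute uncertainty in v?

0.242 m/s

v is a product of powers, so relative uncertainties combine in quadrature:
  (1·δd/d)² = (1×0.0818)² = 0.00670;  (-1·δt/t)² = (-1×0.0469)² = 0.00220
δv/v = √(0.00889) = 0.0943
v = 2.569 m/s, so δv = 0.0943 × 2.569 = 0.242 m/s.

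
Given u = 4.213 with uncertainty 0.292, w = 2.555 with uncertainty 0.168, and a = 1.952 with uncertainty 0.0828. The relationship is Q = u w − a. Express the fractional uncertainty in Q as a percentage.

11.7%

Let p = u·w = 10.76. δp/p = √((1·δu/u)² + (1·δw/w)²) = √(0.00480 + 0.00432) = 0.0955, so δp = 1.03.
Q = p − a: δQ = √(δp² + δa²) = √(1.06 + 0.00686) = 1.03
Q = 8.812, so δQ/Q = 1.03/8.812 = 0.117.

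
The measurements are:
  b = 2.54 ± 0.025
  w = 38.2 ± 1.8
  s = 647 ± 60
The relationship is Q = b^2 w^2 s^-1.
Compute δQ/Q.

Relative error in a monomial: (δQ/Q)² = Σ (nᵢ · δxᵢ/xᵢ)².
  (2·δb/b)² = (2×0.00984)² = 0.000388;  (2·δw/w)² = (2×0.0471)² = 0.00888;  (-1·δs/s)² = (-1×0.0927)² = 0.00860
δQ/Q = √(0.0179) = 0.134

0.134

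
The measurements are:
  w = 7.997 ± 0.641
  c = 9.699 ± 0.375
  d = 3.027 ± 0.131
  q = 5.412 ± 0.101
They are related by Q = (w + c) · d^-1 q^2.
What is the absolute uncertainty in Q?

12.1

Let u = w + c = 17.70. δu = √(δw² + δc²) = √(0.411 + 0.141) = 0.743, so δu/u = 0.0420.
Q is then a monomial in u, d, q:
δQ/Q = √((δu/u)² + (-1·δd/d)² + (2·δq/q)²) = √(0.00176 + 0.00187 + 0.00139) = 0.0709
Q = 171.2, so δQ = 0.0709 × 171.2 = 12.1.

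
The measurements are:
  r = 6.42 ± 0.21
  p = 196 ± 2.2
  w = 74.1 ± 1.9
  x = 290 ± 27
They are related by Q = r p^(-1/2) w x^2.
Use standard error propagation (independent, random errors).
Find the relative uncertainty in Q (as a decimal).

0.191

Products/powers → add relative errors in quadrature, weighted by exponent:
  (1·δr/r)² = (1×0.0327)² = 0.00107;  (−½·δp/p)² = (-0.5×0.0112)² = 3.15e-05;  (1·δw/w)² = (1×0.0256)² = 0.000657;  (2·δx/x)² = (2×0.0931)² = 0.0347
δQ/Q = √(0.0364) = 0.191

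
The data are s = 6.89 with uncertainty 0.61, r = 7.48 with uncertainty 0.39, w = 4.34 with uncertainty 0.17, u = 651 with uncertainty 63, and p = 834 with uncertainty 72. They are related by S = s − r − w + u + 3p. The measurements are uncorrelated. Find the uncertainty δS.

225

For a sum/difference, combine absolute errors in quadrature:
  (δs)² = 0.372;  (δr)² = 0.152;  (δw)² = 0.0289;  (δu)² = 3970;  (3·δp)² = 46700
δS = √(50600) = 225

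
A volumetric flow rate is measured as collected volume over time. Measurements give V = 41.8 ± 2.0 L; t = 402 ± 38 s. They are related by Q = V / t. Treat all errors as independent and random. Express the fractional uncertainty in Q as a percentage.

10.6%

Relative error in a monomial: (δQ/Q)² = Σ (nᵢ · δxᵢ/xᵢ)².
  (1·δV/V)² = (1×0.0478)² = 0.00229;  (-1·δt/t)² = (-1×0.0945)² = 0.00894
δQ/Q = √(0.0112) = 0.106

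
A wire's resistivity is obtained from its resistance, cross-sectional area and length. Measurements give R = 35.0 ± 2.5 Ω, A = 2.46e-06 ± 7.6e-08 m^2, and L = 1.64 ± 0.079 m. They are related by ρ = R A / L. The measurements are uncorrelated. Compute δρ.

4.81e-06 Ω·m

For a monomial ρ ∝ R, A, L^-1, fractional errors add in quadrature:
  (1·δR/R)² = (1×0.0714)² = 0.00510;  (1·δA/A)² = (1×0.0309)² = 0.000954;  (-1·δL/L)² = (-1×0.0482)² = 0.00232
δρ/ρ = √(0.00838) = 0.0915
ρ = 5.25e-05 Ω·m, so δρ = 0.0915 × 5.25e-05 = 4.81e-06 Ω·m.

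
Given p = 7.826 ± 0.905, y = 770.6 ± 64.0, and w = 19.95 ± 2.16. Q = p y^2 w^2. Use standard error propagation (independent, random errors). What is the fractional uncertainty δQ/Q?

0.296

For a monomial Q ∝ p, y^2, w^2, fractional errors add in quadrature:
  (1·δp/p)² = (1×0.116)² = 0.0134;  (2·δy/y)² = (2×0.0831)² = 0.0276;  (2·δw/w)² = (2×0.108)² = 0.0469
δQ/Q = √(0.0879) = 0.296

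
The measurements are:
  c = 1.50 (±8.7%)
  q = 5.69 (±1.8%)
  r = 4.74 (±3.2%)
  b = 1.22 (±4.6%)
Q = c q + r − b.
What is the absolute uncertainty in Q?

0.775

Let p = c·q = 8.54. δp/p = √((1·δc/c)² + (1·δq/q)²) = √(0.00757 + 0.000324) = 0.0888, so δp = 0.758.
Q = p + r − b: δQ = √(δp² + δr² + δb²) = √(0.575 + 0.0230 + 0.00315) = 0.775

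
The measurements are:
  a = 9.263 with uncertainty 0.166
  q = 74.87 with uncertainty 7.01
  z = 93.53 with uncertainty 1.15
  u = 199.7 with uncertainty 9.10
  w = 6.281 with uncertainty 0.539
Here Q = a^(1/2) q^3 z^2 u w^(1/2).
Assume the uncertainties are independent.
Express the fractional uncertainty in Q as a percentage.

28.9%

For a monomial Q ∝ a^(1/2), q^3, z^2, u, w^(1/2), fractional errors add in quadrature:
  (½·δa/a)² = (0.5×0.0179)² = 8.03e-05;  (3·δq/q)² = (3×0.0936)² = 0.0789;  (2·δz/z)² = (2×0.0123)² = 0.000605;  (1·δu/u)² = (1×0.0456)² = 0.00208;  (½·δw/w)² = (0.5×0.0858)² = 0.00184
δQ/Q = √(0.0835) = 0.289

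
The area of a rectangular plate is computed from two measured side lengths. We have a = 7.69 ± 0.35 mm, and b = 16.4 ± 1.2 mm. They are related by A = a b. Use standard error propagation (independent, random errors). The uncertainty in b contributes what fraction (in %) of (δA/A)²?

(δA/A)² = (1·δa/a)² + (1·δb/b)²
  a term: (1×0.0455)² = 0.00207
  b term: (1×0.0732)² = 0.00535
Total = 0.00743. Share from b = 0.00535/0.00743 = 0.721.

72.1%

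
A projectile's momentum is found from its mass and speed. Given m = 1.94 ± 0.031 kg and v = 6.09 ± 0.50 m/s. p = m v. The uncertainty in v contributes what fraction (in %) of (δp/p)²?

96.4%

(δp/p)² = (1·δm/m)² + (1·δv/v)²
  m term: (1×0.0160)² = 0.000255
  v term: (1×0.0821)² = 0.00674
Total = 0.00700. Share from v = 0.00674/0.00700 = 0.964.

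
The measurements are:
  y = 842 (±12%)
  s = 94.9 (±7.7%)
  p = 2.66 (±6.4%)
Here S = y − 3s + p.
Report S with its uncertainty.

For a sum/difference, combine absolute errors in quadrature:
  (δy)² = 10200;  (3·δs)² = 481;  (δp)² = 0.0290
δS = √(10700) = 103
S = 560.

560 ± 103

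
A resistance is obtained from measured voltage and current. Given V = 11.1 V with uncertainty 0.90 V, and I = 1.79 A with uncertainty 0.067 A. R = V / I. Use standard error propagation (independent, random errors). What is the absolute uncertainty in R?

R is a product of powers, so relative uncertainties combine in quadrature:
  (1·δV/V)² = (1×0.0811)² = 0.00657;  (-1·δI/I)² = (-1×0.0374)² = 0.00140
δR/R = √(0.00798) = 0.0893
R = 6.20 Ω, so δR = 0.0893 × 6.20 = 0.554 Ω.

0.554 Ω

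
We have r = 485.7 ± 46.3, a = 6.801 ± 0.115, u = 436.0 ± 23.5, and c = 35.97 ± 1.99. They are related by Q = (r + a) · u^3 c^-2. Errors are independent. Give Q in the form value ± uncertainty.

Let w = r + a = 492.5. δw = √(δr² + δa²) = √(2140 + 0.0132) = 46.3, so δw/w = 0.0940.
Q is then a monomial in w, u, c:
δQ/Q = √((δw/w)² + (3·δu/u)² + (-2·δc/c)²) = √(0.00884 + 0.0261 + 0.0122) = 0.217
Q = 3.155e+07, so δQ = 0.217 × 3.155e+07 = 6.86e+06.

(3.155 ± 0.686) × 10^7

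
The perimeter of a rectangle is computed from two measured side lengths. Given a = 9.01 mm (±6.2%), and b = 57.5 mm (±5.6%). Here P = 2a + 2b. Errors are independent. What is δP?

For a sum/difference, combine absolute errors in quadrature:
  (2·δa)² = 1.25;  (2·δb)² = 41.5
δP = √(42.7) = 6.54 mm

6.54 mm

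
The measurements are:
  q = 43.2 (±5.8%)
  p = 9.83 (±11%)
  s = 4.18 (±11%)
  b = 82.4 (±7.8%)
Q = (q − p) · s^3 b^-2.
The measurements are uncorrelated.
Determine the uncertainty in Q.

0.134

Let u = q − p = 33.4. δu = √(δq² + δp²) = √(6.28 + 1.17) = 2.73, so δu/u = 0.0818.
Q is then a monomial in u, s, b:
δQ/Q = √((δu/u)² + (3·δs/s)² + (-2·δb/b)²) = √(0.00669 + 0.109 + 0.0243) = 0.374
Q = 0.359, so δQ = 0.374 × 0.359 = 0.134.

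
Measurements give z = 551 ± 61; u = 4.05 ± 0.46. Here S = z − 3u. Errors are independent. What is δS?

Sums and differences: (δS)² = Σ (cᵢ δxᵢ)².
  (δz)² = 3720;  (3·δu)² = 1.90
δS = √(3720) = 61.0

61.0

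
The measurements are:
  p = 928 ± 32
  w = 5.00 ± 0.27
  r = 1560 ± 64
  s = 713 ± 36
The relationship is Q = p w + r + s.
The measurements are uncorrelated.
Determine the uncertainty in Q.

306

Let h = p·w = 4640. δh/h = √((1·δp/p)² + (1·δw/w)²) = √(0.00119 + 0.00292) = 0.0641, so δh = 297.
Q = h + r + s: δQ = √(δh² + δr² + δs²) = √(88400 + 4100 + 1300) = 306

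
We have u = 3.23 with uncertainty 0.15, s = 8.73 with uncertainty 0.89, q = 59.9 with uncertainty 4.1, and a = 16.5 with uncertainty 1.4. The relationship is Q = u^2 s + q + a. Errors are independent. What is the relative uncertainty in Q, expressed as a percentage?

7.93%

Let p = u^2·s = 91.1. δp/p = √((2·δu/u)² + (1·δs/s)²) = √(0.00863 + 0.0104) = 0.138, so δp = 12.6.
Q = p + q + a: δQ = √(δp² + δq² + δa²) = √(158 + 16.8 + 1.96) = 13.3
Q = 167, so δQ/Q = 13.3/167 = 0.0793.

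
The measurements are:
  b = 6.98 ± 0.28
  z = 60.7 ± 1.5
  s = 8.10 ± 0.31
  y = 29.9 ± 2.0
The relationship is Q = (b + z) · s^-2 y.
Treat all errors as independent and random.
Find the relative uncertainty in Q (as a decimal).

Let u = b + z = 67.7. δu = √(δb² + δz²) = √(0.0784 + 2.25) = 1.53, so δu/u = 0.0225.
Q is then a monomial in u, s, y:
δQ/Q = √((δu/u)² + (-2·δs/s)² + (1·δy/y)²) = √(0.000508 + 0.00586 + 0.00447) = 0.104

0.104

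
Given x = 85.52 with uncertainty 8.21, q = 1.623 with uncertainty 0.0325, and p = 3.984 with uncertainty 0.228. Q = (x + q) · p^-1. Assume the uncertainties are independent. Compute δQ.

2.41

Let u = x + q = 87.14. δu = √(δx² + δq²) = √(67.4 + 0.00106) = 8.21, so δu/u = 0.0942.
Q is then a monomial in u, p:
δQ/Q = √((δu/u)² + (-1·δp/p)²) = √(0.00888 + 0.00328) = 0.110
Q = 21.87, so δQ = 0.110 × 21.87 = 2.41.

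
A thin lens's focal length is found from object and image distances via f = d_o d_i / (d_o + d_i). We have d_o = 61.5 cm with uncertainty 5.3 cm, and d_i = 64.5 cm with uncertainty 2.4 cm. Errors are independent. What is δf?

∂f/∂d_o = (d_i/(d_o+d_i))² = 0.262;  ∂f/∂d_i = (d_o/(d_o+d_i))² = 0.238
δf = √((∂f/∂d_o · δd_o)² + (∂f/∂d_i · δd_i)²) = √(1.93 + 0.327) = 1.50 cm

1.50 cm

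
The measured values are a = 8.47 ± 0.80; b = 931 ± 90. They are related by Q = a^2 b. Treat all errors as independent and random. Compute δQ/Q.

Since Q is a product/quotient, work with relative uncertainties:
  (2·δa/a)² = (2×0.0945)² = 0.0357;  (1·δb/b)² = (1×0.0967)² = 0.00935
δQ/Q = √(0.0450) = 0.212

0.212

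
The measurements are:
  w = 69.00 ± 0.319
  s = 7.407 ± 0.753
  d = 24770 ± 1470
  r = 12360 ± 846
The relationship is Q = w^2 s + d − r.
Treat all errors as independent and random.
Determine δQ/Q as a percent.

Let p = w^2·s = 35260. δp/p = √((2·δw/w)² + (1·δs/s)²) = √(8.55e-05 + 0.0103) = 0.102, so δp = 3600.
Q = p + d − r: δQ = √(δp² + δd² + δr²) = √(1.3e+07 + 2.16e+06 + 7.16e+05) = 3980
Q = 47670, so δQ/Q = 3980/47670 = 0.0835.

8.35%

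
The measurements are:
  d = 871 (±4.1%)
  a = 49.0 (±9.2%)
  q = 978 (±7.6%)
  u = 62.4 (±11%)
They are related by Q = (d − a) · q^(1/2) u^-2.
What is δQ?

Let w = d − a = 822. δw = √(δd² + δa²) = √(1280 + 20.3) = 36.0, so δw/w = 0.0438.
Q is then a monomial in w, q, u:
δQ/Q = √((δw/w)² + (½·δq/q)² + (-2·δu/u)²) = √(0.00192 + 0.00144 + 0.0484) = 0.228
Q = 6.60, so δQ = 0.228 × 6.60 = 1.50.

1.50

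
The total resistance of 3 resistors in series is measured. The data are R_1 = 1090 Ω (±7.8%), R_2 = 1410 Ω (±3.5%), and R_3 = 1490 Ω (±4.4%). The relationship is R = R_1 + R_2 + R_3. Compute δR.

118 Ω

Each term contributes (cᵢ δxᵢ)² to (δR)²:
  (δR_1)² = 7230;  (δR_2)² = 2440;  (δR_3)² = 4300
δR = √(14000) = 118 Ω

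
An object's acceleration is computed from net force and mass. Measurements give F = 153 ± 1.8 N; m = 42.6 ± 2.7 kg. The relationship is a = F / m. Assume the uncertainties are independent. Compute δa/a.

For a monomial a ∝ F, m^-1, fractional errors add in quadrature:
  (1·δF/F)² = (1×0.0118)² = 0.000138;  (-1·δm/m)² = (-1×0.0634)² = 0.00402
δa/a = √(0.00416) = 0.0645

0.0645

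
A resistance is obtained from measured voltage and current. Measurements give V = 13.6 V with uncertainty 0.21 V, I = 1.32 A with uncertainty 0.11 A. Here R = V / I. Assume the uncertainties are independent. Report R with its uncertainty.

For a monomial R ∝ V, I^-1, fractional errors add in quadrature:
  (1·δV/V)² = (1×0.0154)² = 0.000238;  (-1·δI/I)² = (-1×0.0833)² = 0.00694
δR/R = √(0.00718) = 0.0848
R = 10.3 Ω, so δR = 0.0848 × 10.3 = 0.873 Ω.

10.3 ± 0.873 Ω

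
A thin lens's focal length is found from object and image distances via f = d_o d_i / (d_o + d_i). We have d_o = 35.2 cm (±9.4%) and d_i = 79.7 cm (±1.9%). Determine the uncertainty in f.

∂f/∂d_o = (d_i/(d_o+d_i))² = 0.481;  ∂f/∂d_i = (d_o/(d_o+d_i))² = 0.0939
δf = √((∂f/∂d_o · δd_o)² + (∂f/∂d_i · δd_i)²) = √(2.53 + 0.0202) = 1.60 cm

1.60 cm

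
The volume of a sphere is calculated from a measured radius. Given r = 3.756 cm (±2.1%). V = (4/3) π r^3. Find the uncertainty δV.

V ∝ r^3, so δV/V = |3| · δr/r = 3 × 0.0210 = 0.0630.
V = 222.0 cm^3, so δV = 0.0630 × 222.0 = 14.0 cm^3.

14.0 cm^3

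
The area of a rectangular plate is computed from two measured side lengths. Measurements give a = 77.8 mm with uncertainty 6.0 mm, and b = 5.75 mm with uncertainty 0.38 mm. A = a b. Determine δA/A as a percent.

Relative error in a monomial: (δA/A)² = Σ (nᵢ · δxᵢ/xᵢ)².
  (1·δa/a)² = (1×0.0771)² = 0.00595;  (1·δb/b)² = (1×0.0661)² = 0.00437
δA/A = √(0.0103) = 0.102

10.2%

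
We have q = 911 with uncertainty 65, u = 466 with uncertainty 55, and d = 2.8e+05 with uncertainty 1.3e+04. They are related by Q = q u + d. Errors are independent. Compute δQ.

60000

Let p = q·u = 4.25e+05. δp/p = √((1·δq/q)² + (1·δu/u)²) = √(0.00509 + 0.0139) = 0.138, so δp = 58500.
Q = p + d: δQ = √(δp² + δd²) = √(3.43e+09 + 1.69e+08) = 60000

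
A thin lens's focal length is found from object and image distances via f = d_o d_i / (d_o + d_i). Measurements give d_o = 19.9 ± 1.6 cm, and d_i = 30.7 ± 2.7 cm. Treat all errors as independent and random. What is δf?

0.722 cm

∂f/∂d_o = (d_i/(d_o+d_i))² = 0.368;  ∂f/∂d_i = (d_o/(d_o+d_i))² = 0.155
δf = √((∂f/∂d_o · δd_o)² + (∂f/∂d_i · δd_i)²) = √(0.347 + 0.174) = 0.722 cm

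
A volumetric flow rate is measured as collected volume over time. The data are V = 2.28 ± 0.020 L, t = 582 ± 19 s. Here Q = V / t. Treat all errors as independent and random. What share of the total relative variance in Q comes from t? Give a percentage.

(δQ/Q)² = (1·δV/V)² + (-1·δt/t)²
  V term: (1×0.00877)² = 7.69e-05
  t term: (-1×0.0326)² = 0.00107
Total = 0.00114. Share from t = 0.00107/0.00114 = 0.933.

93.3%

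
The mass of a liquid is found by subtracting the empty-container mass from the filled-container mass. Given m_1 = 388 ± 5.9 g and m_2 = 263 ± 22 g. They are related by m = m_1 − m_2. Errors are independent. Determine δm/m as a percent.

Each term contributes (cᵢ δxᵢ)² to (δm)²:
  (δm_1)² = 34.8;  (δm_2)² = 484
δm = √(519) = 22.8 g
m = 125 g, so δm/m = 22.8/125 = 0.182.

18.2%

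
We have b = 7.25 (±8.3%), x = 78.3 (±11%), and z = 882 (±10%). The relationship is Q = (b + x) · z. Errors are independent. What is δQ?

10700

Let u = b + x = 85.5. δu = √(δb² + δx²) = √(0.362 + 74.2) = 8.63, so δu/u = 0.101.
Q is then a monomial in u, z:
δQ/Q = √((δu/u)² + (1·δz/z)²) = √(0.0102 + 0.0100) = 0.142
Q = 75500, so δQ = 0.142 × 75500 = 10700.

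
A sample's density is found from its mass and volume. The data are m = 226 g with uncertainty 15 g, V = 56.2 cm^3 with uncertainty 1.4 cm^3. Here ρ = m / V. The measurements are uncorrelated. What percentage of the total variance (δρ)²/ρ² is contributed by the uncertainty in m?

87.7%

(δρ/ρ)² = (1·δm/m)² + (-1·δV/V)²
  m term: (1×0.0664)² = 0.00441
  V term: (-1×0.0249)² = 0.000621
Total = 0.00503. Share from m = 0.00441/0.00503 = 0.877.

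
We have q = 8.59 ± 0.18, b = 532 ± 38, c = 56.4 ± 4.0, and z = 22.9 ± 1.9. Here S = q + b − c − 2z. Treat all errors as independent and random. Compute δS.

38.4

Absolute uncertainties add in quadrature for a linear combination:
  (δq)² = 0.0324;  (δb)² = 1440;  (δc)² = 16.0;  (2·δz)² = 14.4
δS = √(1470) = 38.4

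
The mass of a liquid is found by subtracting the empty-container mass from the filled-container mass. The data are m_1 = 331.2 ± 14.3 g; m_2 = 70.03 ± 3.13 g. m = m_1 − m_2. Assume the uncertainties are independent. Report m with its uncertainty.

261.2 ± 14.6 g

Each term contributes (cᵢ δxᵢ)² to (δm)²:
  (δm_1)² = 204;  (δm_2)² = 9.80
δm = √(214) = 14.6 g
m = 261.2 g.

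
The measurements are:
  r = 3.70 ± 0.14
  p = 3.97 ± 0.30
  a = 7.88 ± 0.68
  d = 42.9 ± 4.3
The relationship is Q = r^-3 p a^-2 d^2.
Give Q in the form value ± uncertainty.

2.32 ± 0.691

For a monomial Q ∝ r^-3, p, a^-2, d^2, fractional errors add in quadrature:
  (-3·δr/r)² = (-3×0.0378)² = 0.0129;  (1·δp/p)² = (1×0.0756)² = 0.00571;  (-2·δa/a)² = (-2×0.0863)² = 0.0298;  (2·δd/d)² = (2×0.100)² = 0.0402
δQ/Q = √(0.0886) = 0.298
Q = 2.32, so δQ = 0.298 × 2.32 = 0.691.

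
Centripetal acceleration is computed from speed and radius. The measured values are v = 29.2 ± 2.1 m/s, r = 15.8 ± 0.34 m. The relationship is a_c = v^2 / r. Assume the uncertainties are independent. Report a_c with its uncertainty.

54.0 ± 7.85 m/s^2

For a monomial a_c ∝ v^2, r^-1, fractional errors add in quadrature:
  (2·δv/v)² = (2×0.0719)² = 0.0207;  (-1·δr/r)² = (-1×0.0215)² = 0.000463
δa_c/a_c = √(0.0212) = 0.145
a_c = 54.0 m/s^2, so δa_c = 0.145 × 54.0 = 7.85 m/s^2.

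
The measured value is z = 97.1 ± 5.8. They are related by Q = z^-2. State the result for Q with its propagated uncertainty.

Q ∝ z^-2, so δQ/Q = |-2| · δz/z = 2 × 0.0597 = 0.119.
Q = 0.000106, so δQ = 0.119 × 0.000106 = 1.27e-05.

(1.06 ± 0.127) × 10^-4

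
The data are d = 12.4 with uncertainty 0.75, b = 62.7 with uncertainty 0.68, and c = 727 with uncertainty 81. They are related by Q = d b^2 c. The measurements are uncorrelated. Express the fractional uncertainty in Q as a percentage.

12.9%

For a monomial Q ∝ d, b^2, c, fractional errors add in quadrature:
  (1·δd/d)² = (1×0.0605)² = 0.00366;  (2·δb/b)² = (2×0.0108)² = 0.000470;  (1·δc/c)² = (1×0.111)² = 0.0124
δQ/Q = √(0.0165) = 0.129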